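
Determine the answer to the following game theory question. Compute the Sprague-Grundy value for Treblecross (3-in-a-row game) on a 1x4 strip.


Treblecross: place X on empty cells; 3-in-a-row wins.
Playing within two cells of an existing X lets the opponent win at once, so sensible play treats the cells i-2..i+2 around each X as dead. The player left with no safe cell loses, so this is a normal-play take-away game on strips of safe cells.
Placing X at cell i (0-indexed) of a strip of k safe cells leaves independent strips of sizes max(0, i-2) and max(0, k-i-3). Hence G(k) = mex{ G(max(0,i-2)) XOR G(max(0,k-i-3)) : 0 <= i < k }, with G(0) = 0.
G(1): splits (0,0):0^0=0 -> mex({0}) = 1
G(2): splits (0,0):0^0=0 -> mex({0}) = 1
G(3): splits (0,0):0^0=0 -> mex({0}) = 1
G(4): splits (0,1):0^1=1 (0,0):0^0=0 -> mex({0, 1}) = 2
Therefore G(4) = 2.

2


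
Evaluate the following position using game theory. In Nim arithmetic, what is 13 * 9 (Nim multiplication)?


Nim multiplication is bilinear over XOR: (u XOR v) * w = (u*w) XOR (v*w).
So we split each operand into its bit components and XOR the pairwise Nim products.
13 = 1 + 4 + 8 (as XOR of powers of 2).
9 = 1 + 8 (as XOR of powers of 2).
Using the standard Nim-product table on single bits:
  2*2 = 3,   2*4 = 8,   2*8 = 12,
  4*4 = 6,   4*8 = 11,  8*8 = 13,
and  1*x = x (identity), k*l = l*k (commutative).
Pairwise Nim products:
  1 * 1 = 1
  1 * 8 = 8
  4 * 1 = 4
  4 * 8 = 11
  8 * 1 = 8
  8 * 8 = 13
XOR them: 1 XOR 8 XOR 4 XOR 11 XOR 8 XOR 13 = 3.
Result: 13 * 9 = 3 (in Nim).

3


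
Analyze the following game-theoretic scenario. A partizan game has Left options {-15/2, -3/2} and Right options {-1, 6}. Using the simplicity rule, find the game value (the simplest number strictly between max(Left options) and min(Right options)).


Left options: {-15/2, -3/2}, max = -3/2
Right options: {-1, 6}, min = -1
All options are numbers and max(Left) < min(Right), so by the simplicity theorem the value is the simplest (earliest-born) number strictly between -3/2 and -1.
No integer lies strictly between -3/2 and -1, so the value is the dyadic rational m/2^k in the interval with the smallest k (then m odd); search k = 1, 2, ...:
Denominator 2: no odd multiple of 1/2 lies strictly between -3/2 and -1.
Denominator 4: -5/4 lies strictly between -3/2 and -1 -- found.
The simplest number in the interval is -5/4.
Game value = -5/4

-5/4


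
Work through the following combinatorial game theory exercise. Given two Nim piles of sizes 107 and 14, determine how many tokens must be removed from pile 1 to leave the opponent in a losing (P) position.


Piles: 107 and 14
Current XOR: 107 XOR 14 = 101 (non-zero, so this is an N-position).
To make the XOR zero, we need to find a move that balances the piles.
For pile 1 (size 107): target = 107 XOR 101 = 14
We reduce pile 1 from 107 to 14.
Tokens removed: 107 - 14 = 93
Verification: 14 XOR 14 = 0

93


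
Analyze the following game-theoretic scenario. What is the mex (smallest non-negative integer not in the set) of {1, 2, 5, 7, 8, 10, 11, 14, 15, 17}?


Set = {1, 2, 5, 7, 8, 10, 11, 14, 15, 17}
0 is NOT in the set. This is the mex.
mex = 0

0


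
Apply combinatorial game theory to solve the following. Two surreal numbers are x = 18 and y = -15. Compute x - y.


x = 18, y = -15
x - y = 18 - -15 = 33

33


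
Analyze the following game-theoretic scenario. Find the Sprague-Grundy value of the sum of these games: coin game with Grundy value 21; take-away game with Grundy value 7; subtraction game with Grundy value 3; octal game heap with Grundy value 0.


By the Sprague-Grundy theorem, the Grundy value of a sum of games is the XOR of individual Grundy values.
coin game: Grundy value = 21. Running XOR: 0 XOR 21 = 21
take-away game: Grundy value = 7. Running XOR: 21 XOR 7 = 18
subtraction game: Grundy value = 3. Running XOR: 18 XOR 3 = 17
octal game heap: Grundy value = 0. Running XOR: 17 XOR 0 = 17
The combined Grundy value is 17.

17


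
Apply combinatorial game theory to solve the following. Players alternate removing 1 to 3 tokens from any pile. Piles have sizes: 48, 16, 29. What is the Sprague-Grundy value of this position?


Subtraction set: {1, 2, 3}
For this subtraction set, G(n) = n mod 4 (period = max + 1 = 4).
Pile 1 (size 48): G(48) = 48 mod 4 = 0
Pile 2 (size 16): G(16) = 16 mod 4 = 0
Pile 3 (size 29): G(29) = 29 mod 4 = 1
Total Grundy value = XOR of all: 0 XOR 0 XOR 1 = 1

1


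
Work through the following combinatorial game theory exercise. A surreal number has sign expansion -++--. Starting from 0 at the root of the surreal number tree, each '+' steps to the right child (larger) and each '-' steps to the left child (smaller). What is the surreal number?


Sign expansion: -++--
Rule: track bounds (lo, hi), initially (-inf, +inf). On '+', the current value becomes lo and we move to the simplest number in (value, hi): value + 1 if hi = +inf, otherwise the midpoint (value + hi)/2. On '-', the current value becomes hi and we move to value - 1 if lo = -inf, otherwise the midpoint (lo + value)/2.
Start at 0.
Step 1: sign = -, move left. Bounds: (-inf, 0). Value = -1
Step 2: sign = +, move right. Bounds: (-1, 0). Value = -1/2
Step 3: sign = +, move right. Bounds: (-1/2, 0). Value = -1/4
Step 4: sign = -, move left. Bounds: (-1/2, -1/4). Value = -3/8
Step 5: sign = -, move left. Bounds: (-1/2, -3/8). Value = -7/16
The surreal number with sign expansion -++-- is -7/16.

-7/16


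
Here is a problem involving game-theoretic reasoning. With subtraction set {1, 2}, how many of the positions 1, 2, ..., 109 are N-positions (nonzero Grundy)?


Subtraction set S = {1, 2}, so G(n) = n mod 3.
G(n) = 0 when n is a multiple of 3.
Multiples of 3 in [1, 109]: 36
N-positions (nonzero Grundy) = 109 - 36 = 73

73


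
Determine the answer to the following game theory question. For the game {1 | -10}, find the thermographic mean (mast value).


Game = {1 | -10}, a switch {a | b} with numbers a > b.
Its thermograph has left wall a - t and right wall b + t, which meet at t = (a - b)/2, where both equal (a + b)/2. So the mast (mean value) is at (a + b)/2.
Mean = (1 + (-10))/2 = -9/2 = -9/2

-9/2


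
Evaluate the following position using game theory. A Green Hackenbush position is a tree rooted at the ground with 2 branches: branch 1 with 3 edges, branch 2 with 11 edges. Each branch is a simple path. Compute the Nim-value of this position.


The tree has 2 branches from the ground vertex.
In Green Hackenbush, the Nim-value of a simple path of length k is k.
Branch 1: length 3, Nim-value = 3
Branch 2: length 11, Nim-value = 11
Total Nim-value = XOR of all branch values:
0 XOR 3 = 3
3 XOR 11 = 8
Nim-value of the tree = 8

8


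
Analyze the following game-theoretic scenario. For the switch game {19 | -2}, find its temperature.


The game is {19 | -2}, a switch {a | b} with numbers a > b.
Cooling {a | b} by t gives {a - t | b + t}, which stops being hot when a - t = b + t, i.e. at t = (a - b)/2. So the temperature of a switch is (a - b)/2.
Temperature = (Left option - Right option) / 2
= (19 - (-2)) / 2
= 21 / 2
= 21/2

21/2


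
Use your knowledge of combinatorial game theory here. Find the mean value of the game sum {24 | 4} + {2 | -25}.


G1 = {24 | 4}, G2 = {2 | -25}
Each is a switch {a | b} with numbers a > b; its mean value is (a + b)/2, and mean value is additive over game sums: m(G1 + G2) = m(G1) + m(G2).
Mean of G1 = (24 + (4))/2 = 28/2 = 14
Mean of G2 = (2 + (-25))/2 = -23/2 = -23/2
Mean of G1 + G2 = 14 + -23/2 = 5/2

5/2


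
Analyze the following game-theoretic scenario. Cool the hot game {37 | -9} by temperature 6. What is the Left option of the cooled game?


Original game: {37 | -9} (a switch {a | b} with a > b).
Cooling by t (for t below the temperature (a - b)/2 = 23) taxes each move by t: {a | b} cooled by t is {a - t | b + t}.
Cooling amount: t = 6
Cooled Left option: 37 - 6 = 31
Cooled Right option: -9 + 6 = -3
Cooled game: {31 | -3}
Left option = 31

31


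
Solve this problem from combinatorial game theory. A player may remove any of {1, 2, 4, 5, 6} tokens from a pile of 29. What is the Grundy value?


The subtraction set is S = {1, 2, 4, 5, 6}.
G(k) = mex{ G(k - s) : s in S, s <= k }. We compute iteratively: G(0) = 0.
G(1) = mex({0}) = 1
G(2) = mex({0, 1}) = 2
G(3) = mex({1, 2}) = 0
G(4) = mex({0, 2}) = 1
G(5) = mex({0, 1}) = 2
G(6) = mex({0, 1, 2}) = 3
G(7) = mex({0, 1, 2, 3}) = 4
G(8) = mex({0, 1, 2, 3, 4}) = 5
G(9) = mex({0, 1, 2, 4, 5}) = 3
G(10) = mex({1, 2, 3, 5}) = 0
G(11) = mex({0, 2, 3, 4}) = 1
G(12) = mex({0, 1, 3, 4, 5}) = 2
G(13) = mex({1, 2, 3, 4, 5}) = 0
G(14) = mex({0, 2, 3, 5}) = 1
G(15) = mex({0, 1, 3}) = 2
Observe that G(10)..G(15) = 0, 1, 2, 0, 1, 2 repeats G(0)..G(5) = 0, 1, 2, 0, 1, 2.
For k >= max(S) = 6, G(k) is determined by the previous 6 values G(k-6)..G(k-1); a window of 6 consecutive values has recurred shifted by 10, so by induction G(k + 10) = G(k) for all k >= 0: the sequence is periodic from the start with period 10.
One period: G(0..9) = 0, 1, 2, 0, 1, 2, 3, 4, 5, 3.
29 mod 10 = 9, so G(29) = G(9) = 3.

3


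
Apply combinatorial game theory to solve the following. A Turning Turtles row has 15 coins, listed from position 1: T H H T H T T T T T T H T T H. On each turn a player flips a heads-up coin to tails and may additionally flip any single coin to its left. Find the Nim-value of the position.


Coins: T H H T H T T T T T T H T T H
Key fact: a single head at position k behaves exactly like a Nim heap of size k (turning it to T and optionally flipping a coin at j < k corresponds to moving the heap from k to j, or to 0), and heads combine as a disjunctive sum (two heads at the same place would cancel, matching j XOR j = 0). So the Nim-value is the XOR of the 1-indexed positions of the heads.
Face-up positions (1-indexed): [2, 3, 5, 12, 15]
XOR 0 with 2: 0 XOR 2 = 2
XOR 2 with 3: 2 XOR 3 = 1
XOR 1 with 5: 1 XOR 5 = 4
XOR 4 with 12: 4 XOR 12 = 8
XOR 8 with 15: 8 XOR 15 = 7
Nim-value = 7

7


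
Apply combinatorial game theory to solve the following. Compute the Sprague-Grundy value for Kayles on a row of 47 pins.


Kayles: a move removes 1 or 2 adjacent pins from a contiguous row.
Removing pins from a row of k leaves two independent rows (a, b) with a + b = k - 1 (one pin) or a + b = k - 2 (two pins); an end removal gives a = 0.
By Sprague-Grundy, G(k) = mex{ G(a) XOR G(b) } over all these splits. G(0) = 0.
G(1): splits (0,0):0^0=0 -> mex({0}) = 1
G(2): splits (0,1):0^1=1 (0,0):0^0=0 -> mex({0, 1}) = 2
G(3): splits (0,2):0^2=2 (1,1):1^1=0 (0,1):0^1=1 -> mex({0, 1, 2}) = 3
G(4): splits (0,3):0^3=3 (1,2):1^2=3 (0,2):0^2=2 (1,1):1^1=0 -> mex({0, 2, 3}) = 1
G(5): splits (0,4):0^1=1 (1,3):1^3=2 (2,2):2^2=0 (0,3):0^3=3 (1,2):1^2=3 -> mex({0, 1, 2, 3}) = 4
G(6) = mex({0, 1, 2, 4}) = 3
G(7) = mex({0, 1, 3, 4, 5}) = 2
G(8) = mex({0, 2, 3, 5, 6}) = 1
G(9) = mex({0, 1, 2, 3, 6, 7}) = 4
G(10) = mex({0, 1, 3, 4, 5, 7}) = 2
G(11) = mex({0, 1, 2, 3, 4, 5}) = 6
G(12) = mex({0, 1, 2, 3, 5, 6, 7}) = 4
G(13) = mex({0, 2, 3, 4, 6, 7}) = 1
G(14) = mex({0, 1, 4, 5, 6, 7}) = 2
G(15) = mex({0, 1, 2, 3, 4, 5, 6}) = 7
G(16) = mex({0, 2, 3, 5, 6, 7}) = 1
G(17) = mex({0, 1, 2, 3, 5, 6, 7}) = 4
G(18) = mex({0, 1, 2, 4, 5, 6}) = 3
G(19) = mex({0, 1, 3, 4, 5, 7}) = 2
G(20) = mex({0, 2, 3, 4, 5, 6, 7}) = 1
G(21) = mex({0, 1, 2, 3, 5, 6, 7}) = 4
G(22) = mex({0, 1, 2, 3, 4, 5, 7}) = 6
G(23) = mex({0, 1, 2, 3, 4, 5, 6}) = 7
G(24) = mex({0, 1, 2, 3, 5, 6, 7}) = 4
G(25) = mex({0, 2, 3, 4, 6, 7}) = 1
G(26) = mex({0, 1, 3, 4, 5, 6, 7}) = 2
G(27) = mex({0, 1, 2, 3, 4, 5, 6, 7}) = 8
G(28) = mex({0, 1, 2, 3, 4, 6, 7, 8}) = 5
G(29) = mex({0, 1, 2, 3, 5, 6, 7, 8, 9}) = 4
G(30) = mex({0, 1, 2, 3, 4, 5, 6, 9, 10}) = 7
G(31) = mex({0, 1, 3, 4, 5, 7, 10, 11}) = 2
G(32) = mex({0, 2, 3, 4, 5, 6, 7, 9, 11}) = 1
G(33) = mex({0, 1, 2, 3, 4, 5, 6, 7, 9, 12}) = 8
G(34) = mex({0, 1, 2, 3, 4, 5, 7, 8, 11, 12}) = 6
G(35) = mex({0, 1, 2, 3, 4, 5, 6, 8, 9, 10, 11}) = 7
G(36) = mex({0, 1, 2, 3, 5, 6, 7, 9, 10}) = 4
G(37) = mex({0, 2, 3, 4, 6, 7, 9, 10, 11, 12}) = 1
G(38) = mex({0, 1, 3, 4, 5, 6, 7, 9, 10, 11, 12}) = 2
G(39) = mex({0, 1, 2, 4, 5, 6, 7, 9, 10, 12, 14}) = 3
G(40) = mex({0, 2, 3, 4, 6, 7, 11, 12, 14}) = 1
G(41) = mex({0, 1, 2, 3, 5, 6, 7, 9, 10, 11, 12}) = 4
G(42) = mex({0, 1, 2, 3, 4, 5, 6, 9, 10}) = 7
G(43) = mex({0, 1, 3, 4, 5, 7, 9, 10, 12, 15}) = 2
G(44) = mex({0, 2, 3, 4, 5, 6, 7, 9, 10, 12, 15}) = 1
G(45) = mex({0, 1, 2, 3, 4, 5, 6, 7, 9, 10, 12, 14}) = 8
G(46) = mex({0, 1, 3, 4, 5, 7, 8, 11, 12, 14}) = 2
G(47) = mex({0, 1, 2, 3, 4, 5, 6, 8, 9, 10, 11, 12}) = 7
Therefore G(47) = 7.

7


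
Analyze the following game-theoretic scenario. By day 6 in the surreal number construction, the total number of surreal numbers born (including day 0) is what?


Day 0: {|} = 0 is born. Count = 1.
Day n: the number of surreal numbers born by day n is 2^(n+1) - 1.
By day 0: 2^1 - 1 = 1
By day 1: 2^2 - 1 = 3
By day 2: 2^3 - 1 = 7
By day 3: 2^4 - 1 = 15
By day 4: 2^5 - 1 = 31
By day 5: 2^6 - 1 = 63
By day 6: 2^7 - 1 = 127
By day 6: 127 surreal numbers.

127


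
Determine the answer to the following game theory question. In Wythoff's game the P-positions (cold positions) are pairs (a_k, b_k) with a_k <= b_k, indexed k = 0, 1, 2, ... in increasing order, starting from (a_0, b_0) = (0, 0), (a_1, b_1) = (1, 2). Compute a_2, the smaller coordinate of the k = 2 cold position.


By Wythoff's theorem, a_k = floor(k * phi) and b_k = floor(k * phi^2) = a_k + k, where phi = (1 + sqrt(5))/2 is the golden ratio.
phi = (1 + sqrt(5))/2 = 1.618034
k = 2
k * phi = 2 * 1.618034 = 3.236068
a_2 = floor(k * phi) = 3

3


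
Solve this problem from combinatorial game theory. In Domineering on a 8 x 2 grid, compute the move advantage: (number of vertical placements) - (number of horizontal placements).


Board is 8 x 2 (rows x cols).
Left (vertical) placements: (rows-1) * cols = 7 * 2 = 14
Right (horizontal) placements: rows * (cols-1) = 8 * 1 = 8
Advantage = Left - Right = 14 - 8 = 6

6


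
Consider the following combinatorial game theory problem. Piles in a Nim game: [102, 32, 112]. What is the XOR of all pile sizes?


We need the XOR (exclusive or) of all pile sizes.
After XOR-ing pile 1 (size 102): 0 XOR 102 = 102
After XOR-ing pile 2 (size 32): 102 XOR 32 = 70
After XOR-ing pile 3 (size 112): 70 XOR 112 = 54
The Nim-value of this position is 54.

54


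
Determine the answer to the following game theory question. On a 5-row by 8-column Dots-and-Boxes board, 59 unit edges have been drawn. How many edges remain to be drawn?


Grid: 5 x 8 boxes, i.e. 6 rows and 9 columns of dots.
Horizontal edges: (rows + 1) * cols = 6 * 8 = 48
Vertical edges: rows * (cols + 1) = 5 * 9 = 45
Total edges: 48 + 45 = 93
Edges drawn: 59
Remaining: 93 - 59 = 34

34


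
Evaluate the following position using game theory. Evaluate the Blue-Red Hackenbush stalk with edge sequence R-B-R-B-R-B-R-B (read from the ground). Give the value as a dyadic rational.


Edges (from ground): R-B-R-B-R-B-R-B
By Berlekamp's sign-expansion rule, a Blue-Red Hackenbush stalk has the value of the surreal number whose sign sequence is the edge sequence with B -> + and R -> -.
Sign sequence: -+-+-+-+
Trace the sign expansion in the surreal number tree, starting from 0:
Edge 1: R (sign -) -> bounds (-inf, 0), value = -1
Edge 2: B (sign +) -> bounds (-1, 0), value = -1/2
Edge 3: R (sign -) -> bounds (-1, -1/2), value = -3/4
Edge 4: B (sign +) -> bounds (-3/4, -1/2), value = -5/8
Edge 5: R (sign -) -> bounds (-3/4, -5/8), value = -11/16
Edge 6: B (sign +) -> bounds (-11/16, -5/8), value = -21/32
Edge 7: R (sign -) -> bounds (-11/16, -21/32), value = -43/64
Edge 8: B (sign +) -> bounds (-43/64, -21/32), value = -85/128
Game value = -85/128

-85/128


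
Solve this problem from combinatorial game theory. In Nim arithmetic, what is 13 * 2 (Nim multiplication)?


Nim multiplication is bilinear over XOR: (u XOR v) * w = (u*w) XOR (v*w).
So we split each operand into its bit components and XOR the pairwise Nim products.
13 = 1 + 4 + 8 (as XOR of powers of 2).
2 = 2 (as XOR of powers of 2).
Using the standard Nim-product table on single bits:
  2*2 = 3,   2*4 = 8,   2*8 = 12,
  4*4 = 6,   4*8 = 11,  8*8 = 13,
and  1*x = x (identity), k*l = l*k (commutative).
Pairwise Nim products:
  1 * 2 = 2
  4 * 2 = 8
  8 * 2 = 12
XOR them: 2 XOR 8 XOR 12 = 6.
Result: 13 * 2 = 6 (in Nim).

6


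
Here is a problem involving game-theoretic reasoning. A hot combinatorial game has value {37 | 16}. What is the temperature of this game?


The game is {37 | 16}, a switch {a | b} with numbers a > b.
Cooling {a | b} by t gives {a - t | b + t}, which stops being hot when a - t = b + t, i.e. at t = (a - b)/2. So the temperature of a switch is (a - b)/2.
Temperature = (Left option - Right option) / 2
= (37 - (16)) / 2
= 21 / 2
= 21/2

21/2


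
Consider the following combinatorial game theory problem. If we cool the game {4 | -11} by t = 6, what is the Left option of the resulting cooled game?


Original game: {4 | -11} (a switch {a | b} with a > b).
Cooling by t (for t below the temperature (a - b)/2 = 15/2) taxes each move by t: {a | b} cooled by t is {a - t | b + t}.
Cooling amount: t = 6
Cooled Left option: 4 - 6 = -2
Cooled Right option: -11 + 6 = -5
Cooled game: {-2 | -5}
Left option = -2

-2


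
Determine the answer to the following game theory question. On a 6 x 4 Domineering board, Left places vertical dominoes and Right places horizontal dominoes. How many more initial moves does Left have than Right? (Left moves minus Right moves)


Board is 6 x 4 (rows x cols).
Left (vertical) placements: (rows-1) * cols = 5 * 4 = 20
Right (horizontal) placements: rows * (cols-1) = 6 * 3 = 18
Advantage = Left - Right = 20 - 18 = 2

2


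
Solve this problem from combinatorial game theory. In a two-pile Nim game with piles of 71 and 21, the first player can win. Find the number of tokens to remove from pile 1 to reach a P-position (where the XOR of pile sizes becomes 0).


Piles: 71 and 21
Current XOR: 71 XOR 21 = 82 (non-zero, so this is an N-position).
To make the XOR zero, we need to find a move that balances the piles.
For pile 1 (size 71): target = 71 XOR 82 = 21
We reduce pile 1 from 71 to 21.
Tokens removed: 71 - 21 = 50
Verification: 21 XOR 21 = 0

50


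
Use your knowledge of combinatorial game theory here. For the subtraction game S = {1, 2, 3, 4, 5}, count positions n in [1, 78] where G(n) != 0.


Subtraction set S = {1, 2, 3, 4, 5}, so G(n) = n mod 6.
G(n) = 0 when n is a multiple of 6.
Multiples of 6 in [1, 78]: 13
N-positions (nonzero Grundy) = 78 - 13 = 65

65


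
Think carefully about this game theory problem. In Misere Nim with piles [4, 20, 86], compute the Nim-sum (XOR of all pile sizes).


We need the XOR (exclusive or) of all pile sizes.
After XOR-ing pile 1 (size 4): 0 XOR 4 = 4
After XOR-ing pile 2 (size 20): 4 XOR 20 = 16
After XOR-ing pile 3 (size 86): 16 XOR 86 = 70
The Nim-value of this position is 70.

70


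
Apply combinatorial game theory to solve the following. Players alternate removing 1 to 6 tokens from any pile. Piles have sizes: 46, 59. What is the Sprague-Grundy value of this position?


Subtraction set: {1, 2, 3, 4, 5, 6}
For this subtraction set, G(n) = n mod 7 (period = max + 1 = 7).
Pile 1 (size 46): G(46) = 46 mod 7 = 4
Pile 2 (size 59): G(59) = 59 mod 7 = 3
Total Grundy value = XOR of all: 4 XOR 3 = 7

7


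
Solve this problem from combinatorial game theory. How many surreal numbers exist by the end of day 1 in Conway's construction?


Day 0: {|} = 0 is born. Count = 1.
Day n: the number of surreal numbers born by day n is 2^(n+1) - 1.
By day 0: 2^1 - 1 = 1
By day 1: 2^2 - 1 = 3
By day 1: 3 surreal numbers.

3


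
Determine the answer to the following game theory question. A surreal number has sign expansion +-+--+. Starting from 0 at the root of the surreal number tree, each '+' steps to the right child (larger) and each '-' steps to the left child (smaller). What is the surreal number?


Sign expansion: +-+--+
Rule: track bounds (lo, hi), initially (-inf, +inf). On '+', the current value becomes lo and we move to the simplest number in (value, hi): value + 1 if hi = +inf, otherwise the midpoint (value + hi)/2. On '-', the current value becomes hi and we move to value - 1 if lo = -inf, otherwise the midpoint (lo + value)/2.
Start at 0.
Step 1: sign = +, move right. Bounds: (0, +inf). Value = 1
Step 2: sign = -, move left. Bounds: (0, 1). Value = 1/2
Step 3: sign = +, move right. Bounds: (1/2, 1). Value = 3/4
Step 4: sign = -, move left. Bounds: (1/2, 3/4). Value = 5/8
Step 5: sign = -, move left. Bounds: (1/2, 5/8). Value = 9/16
Step 6: sign = +, move right. Bounds: (9/16, 5/8). Value = 19/32
The surreal number with sign expansion +-+--+ is 19/32.

19/32


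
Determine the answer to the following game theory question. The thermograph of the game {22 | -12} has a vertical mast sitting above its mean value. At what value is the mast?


Game = {22 | -12}, a switch {a | b} with numbers a > b.
Its thermograph has left wall a - t and right wall b + t, which meet at t = (a - b)/2, where both equal (a + b)/2. So the mast (mean value) is at (a + b)/2.
Mean = (22 + (-12))/2 = 10/2 = 5

5


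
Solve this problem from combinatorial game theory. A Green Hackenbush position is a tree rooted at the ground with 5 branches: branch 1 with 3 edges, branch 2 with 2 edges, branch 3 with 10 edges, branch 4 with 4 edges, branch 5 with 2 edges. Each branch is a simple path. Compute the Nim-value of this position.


The tree has 5 branches from the ground vertex.
In Green Hackenbush, the Nim-value of a simple path of length k is k.
Branch 1: length 3, Nim-value = 3
Branch 2: length 2, Nim-value = 2
Branch 3: length 10, Nim-value = 10
Branch 4: length 4, Nim-value = 4
Branch 5: length 2, Nim-value = 2
Total Nim-value = XOR of all branch values:
0 XOR 3 = 3
3 XOR 2 = 1
1 XOR 10 = 11
11 XOR 4 = 15
15 XOR 2 = 13
Nim-value of the tree = 13

13


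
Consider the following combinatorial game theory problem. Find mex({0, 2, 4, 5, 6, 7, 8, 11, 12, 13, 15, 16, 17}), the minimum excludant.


Set = {0, 2, 4, 5, 6, 7, 8, 11, 12, 13, 15, 16, 17}
0 is in the set.
1 is NOT in the set. This is the mex.
mex = 1

1


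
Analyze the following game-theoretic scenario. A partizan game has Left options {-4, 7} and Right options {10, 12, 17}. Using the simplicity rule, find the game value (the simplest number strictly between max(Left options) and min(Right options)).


Left options: {-4, 7}, max = 7
Right options: {10, 12, 17}, min = 10
All options are numbers and max(Left) < min(Right), so by the simplicity theorem the value is the simplest (earliest-born) number strictly between 7 and 10.
Integers 8 through 9 all lie strictly between 7 and 10.
Among integers, the simplest (lowest birthday = smallest |n|; 0 is born on day 0, +-n on day n) is 8.
No non-integer in the interval can be simpler: if x is a non-integer in the interval, then floor(x) or ceil(x) also lies in the interval (the interval contains an integer), and both are proper prefixes of x's sign expansion, i.e. born earlier. So the game value is 8.
Game value = 8

8


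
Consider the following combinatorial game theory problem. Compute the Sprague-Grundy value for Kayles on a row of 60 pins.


Kayles: a move removes 1 or 2 adjacent pins from a contiguous row.
Removing pins from a row of k leaves two independent rows (a, b) with a + b = k - 1 (one pin) or a + b = k - 2 (two pins); an end removal gives a = 0.
By Sprague-Grundy, G(k) = mex{ G(a) XOR G(b) } over all these splits. G(0) = 0.
G(1): splits (0,0):0^0=0 -> mex({0}) = 1
G(2): splits (0,1):0^1=1 (0,0):0^0=0 -> mex({0, 1}) = 2
G(3): splits (0,2):0^2=2 (1,1):1^1=0 (0,1):0^1=1 -> mex({0, 1, 2}) = 3
G(4): splits (0,3):0^3=3 (1,2):1^2=3 (0,2):0^2=2 (1,1):1^1=0 -> mex({0, 2, 3}) = 1
G(5): splits (0,4):0^1=1 (1,3):1^3=2 (2,2):2^2=0 (0,3):0^3=3 (1,2):1^2=3 -> mex({0, 1, 2, 3}) = 4
G(6) = mex({0, 1, 2, 4}) = 3
G(7) = mex({0, 1, 3, 4, 5}) = 2
G(8) = mex({0, 2, 3, 5, 6}) = 1
G(9) = mex({0, 1, 2, 3, 6, 7}) = 4
G(10) = mex({0, 1, 3, 4, 5, 7}) = 2
G(11) = mex({0, 1, 2, 3, 4, 5}) = 6
G(12) = mex({0, 1, 2, 3, 5, 6, 7}) = 4
G(13) = mex({0, 2, 3, 4, 6, 7}) = 1
G(14) = mex({0, 1, 4, 5, 6, 7}) = 2
G(15) = mex({0, 1, 2, 3, 4, 5, 6}) = 7
G(16) = mex({0, 2, 3, 5, 6, 7}) = 1
G(17) = mex({0, 1, 2, 3, 5, 6, 7}) = 4
G(18) = mex({0, 1, 2, 4, 5, 6}) = 3
G(19) = mex({0, 1, 3, 4, 5, 7}) = 2
G(20) = mex({0, 2, 3, 4, 5, 6, 7}) = 1
G(21) = mex({0, 1, 2, 3, 5, 6, 7}) = 4
G(22) = mex({0, 1, 2, 3, 4, 5, 7}) = 6
G(23) = mex({0, 1, 2, 3, 4, 5, 6}) = 7
G(24) = mex({0, 1, 2, 3, 5, 6, 7}) = 4
G(25) = mex({0, 2, 3, 4, 6, 7}) = 1
G(26) = mex({0, 1, 3, 4, 5, 6, 7}) = 2
G(27) = mex({0, 1, 2, 3, 4, 5, 6, 7}) = 8
G(28) = mex({0, 1, 2, 3, 4, 6, 7, 8}) = 5
G(29) = mex({0, 1, 2, 3, 5, 6, 7, 8, 9}) = 4
G(30) = mex({0, 1, 2, 3, 4, 5, 6, 9, 10}) = 7
G(31) = mex({0, 1, 3, 4, 5, 7, 10, 11}) = 2
G(32) = mex({0, 2, 3, 4, 5, 6, 7, 9, 11}) = 1
G(33) = mex({0, 1, 2, 3, 4, 5, 6, 7, 9, 12}) = 8
G(34) = mex({0, 1, 2, 3, 4, 5, 7, 8, 11, 12}) = 6
G(35) = mex({0, 1, 2, 3, 4, 5, 6, 8, 9, 10, 11}) = 7
G(36) = mex({0, 1, 2, 3, 5, 6, 7, 9, 10}) = 4
G(37) = mex({0, 2, 3, 4, 6, 7, 9, 10, 11, 12}) = 1
G(38) = mex({0, 1, 3, 4, 5, 6, 7, 9, 10, 11, 12}) = 2
G(39) = mex({0, 1, 2, 4, 5, 6, 7, 9, 10, 12, 14}) = 3
G(40) = mex({0, 2, 3, 4, 6, 7, 11, 12, 14}) = 1
G(41) = mex({0, 1, 2, 3, 5, 6, 7, 9, 10, 11, 12}) = 4
G(42) = mex({0, 1, 2, 3, 4, 5, 6, 9, 10}) = 7
G(43) = mex({0, 1, 3, 4, 5, 7, 9, 10, 12, 15}) = 2
G(44) = mex({0, 2, 3, 4, 5, 6, 7, 9, 10, 12, 15}) = 1
G(45) = mex({0, 1, 2, 3, 4, 5, 6, 7, 9, 10, 12, 14}) = 8
G(46) = mex({0, 1, 3, 4, 5, 7, 8, 11, 12, 14}) = 2
G(47) = mex({0, 1, 2, 3, 4, 5, 6, 8, 9, 10, 11, 12}) = 7
G(48) = mex({0, 1, 2, 3, 5, 6, 7, 9, 10}) = 4
G(49) = mex({0, 2, 3, 4, 6, 7, 9, 10, 11, 12, 15}) = 1
G(50) = mex({0, 1, 4, 5, 6, 7, 9, 11, 12, 14, 15}) = 2
G(51) = mex({0, 1, 2, 3, 4, 5, 6, 7, 9, 12, 14, 15}) = 8
G(52) = mex({0, 2, 3, 4, 5, 6, 7, 8, 11, 12, 15}) = 1
G(53) = mex({0, 1, 2, 3, 5, 6, 7, 8, 9, 10, 11, 12}) = 4
G(54) = mex({0, 1, 2, 3, 4, 5, 6, 9, 10}) = 7
G(55) = mex({0, 1, 3, 4, 5, 7, 9, 10, 11, 12}) = 2
G(56) = mex({0, 2, 3, 4, 5, 6, 7, 9, 10, 11, 12, 13, 14}) = 1
G(57) = mex({0, 1, 2, 3, 5, 6, 7, 9, 10, 12, 13, 14, 15}) = 4
G(58) = mex({0, 1, 3, 4, 5, 7, 11, 12, 14, 15}) = 2
G(59) = mex({0, 1, 2, 3, 4, 5, 6, 9, 10, 11, 12, 15}) = 7
G(60) = mex({0, 1, 2, 3, 5, 6, 7, 9, 10}) = 4
Therefore G(60) = 4.

4


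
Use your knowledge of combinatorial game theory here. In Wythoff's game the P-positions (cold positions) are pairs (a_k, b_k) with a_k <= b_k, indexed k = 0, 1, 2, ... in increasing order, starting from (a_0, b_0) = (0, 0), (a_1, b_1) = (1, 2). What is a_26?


By Wythoff's theorem, a_k = floor(k * phi) and b_k = floor(k * phi^2) = a_k + k, where phi = (1 + sqrt(5))/2 is the golden ratio.
phi = (1 + sqrt(5))/2 = 1.618034
k = 26
k * phi = 26 * 1.618034 = 42.068884
a_26 = floor(k * phi) = 42

42


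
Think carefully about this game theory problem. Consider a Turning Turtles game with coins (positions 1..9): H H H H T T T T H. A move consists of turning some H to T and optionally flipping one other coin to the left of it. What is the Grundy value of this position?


Coins: H H H H T T T T H
Key fact: a single head at position k behaves exactly like a Nim heap of size k (turning it to T and optionally flipping a coin at j < k corresponds to moving the heap from k to j, or to 0), and heads combine as a disjunctive sum (two heads at the same place would cancel, matching j XOR j = 0). So the Nim-value is the XOR of the 1-indexed positions of the heads.
Face-up positions (1-indexed): [1, 2, 3, 4, 9]
XOR 0 with 1: 0 XOR 1 = 1
XOR 1 with 2: 1 XOR 2 = 3
XOR 3 with 3: 3 XOR 3 = 0
XOR 0 with 4: 0 XOR 4 = 4
XOR 4 with 9: 4 XOR 9 = 13
Nim-value = 13

13


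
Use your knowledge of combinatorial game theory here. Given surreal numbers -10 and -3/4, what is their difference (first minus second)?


x = -10, y = -3/4
Converting to common denominator: 4
x = -40/4, y = -3/4
x - y = -10 - -3/4 = -37/4

-37/4


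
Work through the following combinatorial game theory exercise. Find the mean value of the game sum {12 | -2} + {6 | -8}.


G1 = {12 | -2}, G2 = {6 | -8}
Each is a switch {a | b} with numbers a > b; its mean value is (a + b)/2, and mean value is additive over game sums: m(G1 + G2) = m(G1) + m(G2).
Mean of G1 = (12 + (-2))/2 = 10/2 = 5
Mean of G2 = (6 + (-8))/2 = -2/2 = -1
Mean of G1 + G2 = 5 + -1 = 4

4


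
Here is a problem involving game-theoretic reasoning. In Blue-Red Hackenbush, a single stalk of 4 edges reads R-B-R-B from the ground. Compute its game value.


Edges (from ground): R-B-R-B
By Berlekamp's sign-expansion rule, a Blue-Red Hackenbush stalk has the value of the surreal number whose sign sequence is the edge sequence with B -> + and R -> -.
Sign sequence: -+-+
Trace the sign expansion in the surreal number tree, starting from 0:
Edge 1: R (sign -) -> bounds (-inf, 0), value = -1
Edge 2: B (sign +) -> bounds (-1, 0), value = -1/2
Edge 3: R (sign -) -> bounds (-1, -1/2), value = -3/4
Edge 4: B (sign +) -> bounds (-3/4, -1/2), value = -5/8
Game value = -5/8

-5/8


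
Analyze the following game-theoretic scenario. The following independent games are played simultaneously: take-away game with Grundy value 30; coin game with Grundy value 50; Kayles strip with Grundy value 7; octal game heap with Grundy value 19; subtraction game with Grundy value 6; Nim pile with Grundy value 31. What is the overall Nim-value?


By the Sprague-Grundy theorem, the Grundy value of a sum of games is the XOR of individual Grundy values.
take-away game: Grundy value = 30. Running XOR: 0 XOR 30 = 30
coin game: Grundy value = 50. Running XOR: 30 XOR 50 = 44
Kayles strip: Grundy value = 7. Running XOR: 44 XOR 7 = 43
octal game heap: Grundy value = 19. Running XOR: 43 XOR 19 = 56
subtraction game: Grundy value = 6. Running XOR: 56 XOR 6 = 62
Nim pile: Grundy value = 31. Running XOR: 62 XOR 31 = 33
The combined Grundy value is 33.

33


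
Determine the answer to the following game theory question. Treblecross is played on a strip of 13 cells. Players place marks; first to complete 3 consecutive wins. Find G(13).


Treblecross: place X on empty cells; 3-in-a-row wins.
Playing within two cells of an existing X lets the opponent win at once, so sensible play treats the cells i-2..i+2 around each X as dead. The player left with no safe cell loses, so this is a normal-play take-away game on strips of safe cells.
Placing X at cell i (0-indexed) of a strip of k safe cells leaves independent strips of sizes max(0, i-2) and max(0, k-i-3). Hence G(k) = mex{ G(max(0,i-2)) XOR G(max(0,k-i-3)) : 0 <= i < k }, with G(0) = 0.
G(1): splits (0,0):0^0=0 -> mex({0}) = 1
G(2): splits (0,0):0^0=0 -> mex({0}) = 1
G(3): splits (0,0):0^0=0 -> mex({0}) = 1
G(4): splits (0,1):0^1=1 (0,0):0^0=0 -> mex({0, 1}) = 2
G(5): splits (0,2):0^1=1 (0,1):0^1=1 (0,0):0^0=0 -> mex({0, 1}) = 2
G(6) = mex({1}) = 0
G(7) = mex({0, 1, 2}) = 3
G(8) = mex({0, 1, 2}) = 3
G(9) = mex({0, 2}) = 1
G(10) = mex({0, 2, 3}) = 1
G(11) = mex({0, 3}) = 1
G(12) = mex({1, 3}) = 0
G(13) = mex({0, 1, 2, 3}) = 4
Therefore G(13) = 4.

4


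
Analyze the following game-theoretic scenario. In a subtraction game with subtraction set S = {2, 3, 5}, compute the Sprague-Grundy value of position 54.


The subtraction set is S = {2, 3, 5}.
G(k) = mex{ G(k - s) : s in S, s <= k }. We compute iteratively: G(0) = 0.
G(1) = mex({}) = 0
G(2) = mex({0}) = 1
G(3) = mex({0}) = 1
G(4) = mex({0, 1}) = 2
G(5) = mex({0, 1}) = 2
G(6) = mex({0, 1, 2}) = 3
G(7) = mex({1, 2}) = 0
G(8) = mex({1, 2, 3}) = 0
G(9) = mex({0, 2, 3}) = 1
G(10) = mex({0, 2}) = 1
G(11) = mex({0, 1, 3}) = 2
Observe that G(7)..G(11) = 0, 0, 1, 1, 2 repeats G(0)..G(4) = 0, 0, 1, 1, 2.
For k >= max(S) = 5, G(k) is determined by the previous 5 values G(k-5)..G(k-1); a window of 5 consecutive values has recurred shifted by 7, so by induction G(k + 7) = G(k) for all k >= 0: the sequence is periodic from the start with period 7.
One period: G(0..6) = 0, 0, 1, 1, 2, 2, 3.
54 mod 7 = 5, so G(54) = G(5) = 2.

2


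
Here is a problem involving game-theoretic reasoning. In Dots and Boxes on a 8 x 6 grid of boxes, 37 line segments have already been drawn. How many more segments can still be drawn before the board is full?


Grid: 8 x 6 boxes, i.e. 9 rows and 7 columns of dots.
Horizontal edges: (rows + 1) * cols = 9 * 6 = 54
Vertical edges: rows * (cols + 1) = 8 * 7 = 56
Total edges: 54 + 56 = 110
Edges drawn: 37
Remaining: 110 - 37 = 73

73


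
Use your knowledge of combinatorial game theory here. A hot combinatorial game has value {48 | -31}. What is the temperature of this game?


The game is {48 | -31}, a switch {a | b} with numbers a > b.
Cooling {a | b} by t gives {a - t | b + t}, which stops being hot when a - t = b + t, i.e. at t = (a - b)/2. So the temperature of a switch is (a - b)/2.
Temperature = (Left option - Right option) / 2
= (48 - (-31)) / 2
= 79 / 2
= 79/2

79/2


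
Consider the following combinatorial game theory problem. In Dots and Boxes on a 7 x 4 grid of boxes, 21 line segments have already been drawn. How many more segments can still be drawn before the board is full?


Grid: 7 x 4 boxes, i.e. 8 rows and 5 columns of dots.
Horizontal edges: (rows + 1) * cols = 8 * 4 = 32
Vertical edges: rows * (cols + 1) = 7 * 5 = 35
Total edges: 32 + 35 = 67
Edges drawn: 21
Remaining: 67 - 21 = 46

46


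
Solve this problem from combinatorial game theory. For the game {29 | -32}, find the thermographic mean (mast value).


Game = {29 | -32}, a switch {a | b} with numbers a > b.
Its thermograph has left wall a - t and right wall b + t, which meet at t = (a - b)/2, where both equal (a + b)/2. So the mast (mean value) is at (a + b)/2.
Mean = (29 + (-32))/2 = -3/2 = -3/2

-3/2


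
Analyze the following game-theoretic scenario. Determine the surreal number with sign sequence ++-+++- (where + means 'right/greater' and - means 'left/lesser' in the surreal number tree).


Sign expansion: ++-+++-
Rule: track bounds (lo, hi), initially (-inf, +inf). On '+', the current value becomes lo and we move to the simplest number in (value, hi): value + 1 if hi = +inf, otherwise the midpoint (value + hi)/2. On '-', the current value becomes hi and we move to value - 1 if lo = -inf, otherwise the midpoint (lo + value)/2.
Start at 0.
Step 1: sign = +, move right. Bounds: (0, +inf). Value = 1
Step 2: sign = +, move right. Bounds: (1, +inf). Value = 2
Step 3: sign = -, move left. Bounds: (1, 2). Value = 3/2
Step 4: sign = +, move right. Bounds: (3/2, 2). Value = 7/4
Step 5: sign = +, move right. Bounds: (7/4, 2). Value = 15/8
Step 6: sign = +, move right. Bounds: (15/8, 2). Value = 31/16
Step 7: sign = -, move left. Bounds: (15/8, 31/16). Value = 61/32
The surreal number with sign expansion ++-+++- is 61/32.

61/32


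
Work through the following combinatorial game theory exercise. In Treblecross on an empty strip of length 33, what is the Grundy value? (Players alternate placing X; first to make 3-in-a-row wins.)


Treblecross: place X on empty cells; 3-in-a-row wins.
Playing within two cells of an existing X lets the opponent win at once, so sensible play treats the cells i-2..i+2 around each X as dead. The player left with no safe cell loses, so this is a normal-play take-away game on strips of safe cells.
Placing X at cell i (0-indexed) of a strip of k safe cells leaves independent strips of sizes max(0, i-2) and max(0, k-i-3). Hence G(k) = mex{ G(max(0,i-2)) XOR G(max(0,k-i-3)) : 0 <= i < k }, with G(0) = 0.
G(1): splits (0,0):0^0=0 -> mex({0}) = 1
G(2): splits (0,0):0^0=0 -> mex({0}) = 1
G(3): splits (0,0):0^0=0 -> mex({0}) = 1
G(4): splits (0,1):0^1=1 (0,0):0^0=0 -> mex({0, 1}) = 2
G(5): splits (0,2):0^1=1 (0,1):0^1=1 (0,0):0^0=0 -> mex({0, 1}) = 2
G(6) = mex({1}) = 0
G(7) = mex({0, 1, 2}) = 3
G(8) = mex({0, 1, 2}) = 3
G(9) = mex({0, 2}) = 1
G(10) = mex({0, 2, 3}) = 1
G(11) = mex({0, 3}) = 1
G(12) = mex({1, 3}) = 0
G(13) = mex({0, 1, 2, 3}) = 4
G(14) = mex({0, 1, 2}) = 3
G(15) = mex({0, 1, 2}) = 3
G(16) = mex({0, 1, 2, 4}) = 3
G(17) = mex({0, 1, 3, 4}) = 2
G(18) = mex({0, 1, 3, 4}) = 2
G(19) = mex({0, 1, 3, 5}) = 2
G(20) = mex({0, 1, 2, 3, 5}) = 4
G(21) = mex({0, 1, 2, 3, 5}) = 4
G(22) = mex({1, 2, 6}) = 0
G(23) = mex({0, 1, 2, 3, 4, 6}) = 5
G(24) = mex({0, 1, 2, 3, 4}) = 5
G(25) = mex({0, 1, 3, 4, 7}) = 2
G(26) = mex({0, 1, 3, 4, 5, 7}) = 2
G(27) = mex({0, 1, 3, 5}) = 2
G(28) = mex({0, 1, 2, 5}) = 3
G(29) = mex({0, 1, 2, 4, 5, 6}) = 3
G(30) = mex({1, 2, 4, 6}) = 0
G(31) = mex({0, 1, 2, 3, 4, 6}) = 5
G(32) = mex({1, 2, 3, 4, 7}) = 0
G(33) = mex({0, 3, 7}) = 1
Therefore G(33) = 1.

1


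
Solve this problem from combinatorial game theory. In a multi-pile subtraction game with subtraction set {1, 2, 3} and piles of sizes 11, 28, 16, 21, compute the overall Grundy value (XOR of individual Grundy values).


Subtraction set: {1, 2, 3}
For this subtraction set, G(n) = n mod 4 (period = max + 1 = 4).
Pile 1 (size 11): G(11) = 11 mod 4 = 3
Pile 2 (size 28): G(28) = 28 mod 4 = 0
Pile 3 (size 16): G(16) = 16 mod 4 = 0
Pile 4 (size 21): G(21) = 21 mod 4 = 1
Total Grundy value = XOR of all: 3 XOR 0 XOR 0 XOR 1 = 2

2


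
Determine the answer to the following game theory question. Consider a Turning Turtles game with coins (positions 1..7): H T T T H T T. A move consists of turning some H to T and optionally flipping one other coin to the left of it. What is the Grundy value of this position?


Coins: H T T T H T T
Key fact: a single head at position k behaves exactly like a Nim heap of size k (turning it to T and optionally flipping a coin at j < k corresponds to moving the heap from k to j, or to 0), and heads combine as a disjunctive sum (two heads at the same place would cancel, matching j XOR j = 0). So the Nim-value is the XOR of the 1-indexed positions of the heads.
Face-up positions (1-indexed): [1, 5]
XOR 0 with 1: 0 XOR 1 = 1
XOR 1 with 5: 1 XOR 5 = 4
Nim-value = 4

4


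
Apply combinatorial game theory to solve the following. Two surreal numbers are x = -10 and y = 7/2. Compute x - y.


x = -10, y = 7/2
Converting to common denominator: 2
x = -20/2, y = 7/2
x - y = -10 - 7/2 = -27/2

-27/2


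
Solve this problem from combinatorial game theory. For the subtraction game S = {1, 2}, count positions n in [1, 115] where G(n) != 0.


Subtraction set S = {1, 2}, so G(n) = n mod 3.
G(n) = 0 when n is a multiple of 3.
Multiples of 3 in [1, 115]: 38
N-positions (nonzero Grundy) = 115 - 38 = 77

77


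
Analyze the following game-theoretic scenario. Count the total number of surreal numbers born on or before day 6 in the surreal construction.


Day 0: {|} = 0 is born. Count = 1.
Day n: the number of surreal numbers born by day n is 2^(n+1) - 1.
By day 0: 2^1 - 1 = 1
By day 1: 2^2 - 1 = 3
By day 2: 2^3 - 1 = 7
By day 3: 2^4 - 1 = 15
By day 4: 2^5 - 1 = 31
By day 5: 2^6 - 1 = 63
By day 6: 2^7 - 1 = 127
By day 6: 127 surreal numbers.

127


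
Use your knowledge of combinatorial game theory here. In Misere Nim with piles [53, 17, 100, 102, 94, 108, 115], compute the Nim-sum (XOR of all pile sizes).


We need the XOR (exclusive or) of all pile sizes.
After XOR-ing pile 1 (size 53): 0 XOR 53 = 53
After XOR-ing pile 2 (size 17): 53 XOR 17 = 36
After XOR-ing pile 3 (size 100): 36 XOR 100 = 64
After XOR-ing pile 4 (size 102): 64 XOR 102 = 38
After XOR-ing pile 5 (size 94): 38 XOR 94 = 120
After XOR-ing pile 6 (size 108): 120 XOR 108 = 20
After XOR-ing pile 7 (size 115): 20 XOR 115 = 103
The Nim-value of this position is 103.

103


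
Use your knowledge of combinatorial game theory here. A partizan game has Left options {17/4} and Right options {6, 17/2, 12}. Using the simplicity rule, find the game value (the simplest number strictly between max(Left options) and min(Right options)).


Left options: {17/4}, max = 17/4
Right options: {6, 17/2, 12}, min = 6
All options are numbers and max(Left) < min(Right), so by the simplicity theorem the value is the simplest (earliest-born) number strictly between 17/4 and 6.
The only integer strictly between 17/4 and 6 is 5.
No non-integer in the interval can be simpler: if x is a non-integer in the interval, then floor(x) or ceil(x) also lies in the interval (the interval contains an integer), and both are proper prefixes of x's sign expansion, i.e. born earlier. So the game value is 5.
Game value = 5

5
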